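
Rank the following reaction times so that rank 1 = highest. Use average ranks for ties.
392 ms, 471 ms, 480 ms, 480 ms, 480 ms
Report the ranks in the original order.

Sorted (descending): 480, 480, 480, 471, 392
The 3 values of 480 occupy positions 1–3 → average rank 2.

5, 4, 2, 2, 2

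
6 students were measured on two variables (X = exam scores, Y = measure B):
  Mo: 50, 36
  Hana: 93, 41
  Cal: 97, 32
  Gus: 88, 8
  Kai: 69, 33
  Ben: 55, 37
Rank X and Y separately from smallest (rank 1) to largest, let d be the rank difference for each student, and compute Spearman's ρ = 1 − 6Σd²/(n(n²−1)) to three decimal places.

Ranks of variable 1: 1, 5, 6, 4, 3, 2
Ranks of variable 2: 4, 6, 2, 1, 3, 5
d = r₁ − r₂: -3, -1, 4, 3, 0, -3
d²: 9, 1, 16, 9, 0, 9; Σd² = 44
ρ = 1 − 6·44/(6·35) = 1 − 264/210 = -0.257

-0.257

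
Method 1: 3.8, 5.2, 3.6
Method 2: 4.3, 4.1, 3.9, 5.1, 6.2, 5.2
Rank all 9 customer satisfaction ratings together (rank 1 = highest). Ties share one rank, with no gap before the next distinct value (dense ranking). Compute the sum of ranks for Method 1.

Sorted (descending): 6.2, 5.2, 5.2, 5.1, 4.3, 4.1, 3.9, 3.8, 3.6
The 2 values of 5.2 share dense rank 2.
Remaining distinct values take the next consecutive integers.
Method 1 values → pooled ranks: 3.8→7, 5.2→2, 3.6→8
Rank sum = 7 + 2 + 8 = 17

17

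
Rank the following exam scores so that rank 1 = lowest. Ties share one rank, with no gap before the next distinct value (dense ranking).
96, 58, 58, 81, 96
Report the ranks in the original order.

3, 1, 1, 2, 3

Sorted (ascending): 58, 58, 81, 96, 96
The 2 values of 58 share dense rank 1.
The 2 values of 96 share dense rank 3.
Remaining distinct values take the next consecutive integers.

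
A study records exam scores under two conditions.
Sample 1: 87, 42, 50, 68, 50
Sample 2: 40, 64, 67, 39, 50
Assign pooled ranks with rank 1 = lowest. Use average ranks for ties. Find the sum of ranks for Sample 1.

32

Sorted (ascending): 39, 40, 42, 50, 50, 50, 64, 67, 68, 87
The 3 values of 50 occupy positions 4–6 → average rank 5.
Sample 1 values → pooled ranks: 87→10, 42→3, 50→5, 68→9, 50→5
Rank sum = 10 + 3 + 5 + 9 + 5 = 32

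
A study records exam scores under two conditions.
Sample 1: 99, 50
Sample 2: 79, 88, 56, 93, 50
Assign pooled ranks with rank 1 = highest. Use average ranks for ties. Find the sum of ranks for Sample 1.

7.5

Sorted (descending): 99, 93, 88, 79, 56, 50, 50
The 2 values of 50 occupy positions 6–7 → average rank (6+7)/2 = 6.5.
Sample 1 values → pooled ranks: 99→1, 50→6.5
Rank sum = 1 + 6.5 = 7.5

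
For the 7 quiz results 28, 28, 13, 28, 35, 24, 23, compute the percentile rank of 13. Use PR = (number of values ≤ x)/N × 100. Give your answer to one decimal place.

14.3

N = 7.
Strictly below 13: 0. Equal to 13: 1.
PR = 1/7 × 100 = 14.3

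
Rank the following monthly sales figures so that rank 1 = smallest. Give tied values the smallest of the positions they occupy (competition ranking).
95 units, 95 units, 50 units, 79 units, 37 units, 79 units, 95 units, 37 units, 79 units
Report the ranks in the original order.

7, 7, 3, 4, 1, 4, 7, 1, 4

Sorted (ascending): 37, 37, 50, 79, 79, 79, 95, 95, 95
The 2 values of 37 occupy positions 1–2 → each gets rank 1.
The 3 values of 79 occupy positions 4–6 → each gets rank 4.
The 3 values of 95 occupy positions 7–9 → each gets rank 7.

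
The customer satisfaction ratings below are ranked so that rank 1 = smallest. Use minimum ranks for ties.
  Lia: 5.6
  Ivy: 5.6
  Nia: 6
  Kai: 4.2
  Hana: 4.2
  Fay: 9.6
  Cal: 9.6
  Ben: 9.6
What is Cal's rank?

Sorted (ascending): 4.2, 4.2, 5.6, 5.6, 6, 9.6, 9.6, 9.6
The 2 values of 4.2 occupy positions 1–2 → each gets rank 1.
The 2 values of 5.6 occupy positions 3–4 → each gets rank 3.
The 3 values of 9.6 occupy positions 6–8 → each gets rank 6.
Cal has value 9.6 → rank 6.

6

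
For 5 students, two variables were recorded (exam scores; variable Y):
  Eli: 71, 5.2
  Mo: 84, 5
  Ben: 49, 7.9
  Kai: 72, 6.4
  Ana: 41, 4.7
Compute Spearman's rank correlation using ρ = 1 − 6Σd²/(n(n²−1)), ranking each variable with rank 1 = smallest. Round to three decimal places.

Ranks of variable 1: 3, 5, 2, 4, 1
Ranks of variable 2: 3, 2, 5, 4, 1
d = r₁ − r₂: 0, 3, -3, 0, 0
d²: 0, 9, 9, 0, 0; Σd² = 18
ρ = 1 − 6·18/(5·24) = 1 − 108/120 = 0.100

0.100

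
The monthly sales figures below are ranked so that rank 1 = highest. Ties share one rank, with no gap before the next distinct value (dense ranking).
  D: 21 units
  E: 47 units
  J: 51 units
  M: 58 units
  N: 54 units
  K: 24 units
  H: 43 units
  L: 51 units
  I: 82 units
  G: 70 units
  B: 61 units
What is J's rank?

Sorted (descending): 82, 70, 61, 58, 54, 51, 51, 47, 43, 24, 21
The 2 values of 51 share dense rank 6.
Remaining distinct values take the next consecutive integers.
J has value 51 units → rank 6.

6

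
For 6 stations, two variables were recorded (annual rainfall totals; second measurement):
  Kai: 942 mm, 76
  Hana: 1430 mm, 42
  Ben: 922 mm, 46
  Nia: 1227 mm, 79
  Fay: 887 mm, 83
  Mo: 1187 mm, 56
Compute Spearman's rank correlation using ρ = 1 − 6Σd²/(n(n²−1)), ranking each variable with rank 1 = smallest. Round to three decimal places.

Ranks of variable 1: 3, 6, 2, 5, 1, 4
Ranks of variable 2: 4, 1, 2, 5, 6, 3
d = r₁ − r₂: -1, 5, 0, 0, -5, 1
d²: 1, 25, 0, 0, 25, 1; Σd² = 52
ρ = 1 − 6·52/(6·35) = 1 − 312/210 = -0.486

-0.486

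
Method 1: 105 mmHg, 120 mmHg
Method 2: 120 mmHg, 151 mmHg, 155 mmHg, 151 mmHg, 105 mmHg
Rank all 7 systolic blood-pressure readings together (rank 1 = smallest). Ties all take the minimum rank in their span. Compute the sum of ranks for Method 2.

Sorted (ascending): 105, 105, 120, 120, 151, 151, 155
The 2 values of 105 occupy positions 1–2 → each gets rank 1.
The 2 values of 120 occupy positions 3–4 → each gets rank 3.
The 2 values of 151 occupy positions 5–6 → each gets rank 5.
Method 2 values → pooled ranks: 120→3, 151→5, 155→7, 151→5, 105→1
Rank sum = 3 + 5 + 7 + 5 + 1 = 21

21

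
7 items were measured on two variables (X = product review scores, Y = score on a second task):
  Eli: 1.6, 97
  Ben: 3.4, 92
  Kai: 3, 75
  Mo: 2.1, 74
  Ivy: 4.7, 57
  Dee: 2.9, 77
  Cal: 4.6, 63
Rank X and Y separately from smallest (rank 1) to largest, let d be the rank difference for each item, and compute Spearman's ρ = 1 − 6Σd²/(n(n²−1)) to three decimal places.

Ranks of variable 1: 1, 5, 4, 2, 7, 3, 6
Ranks of variable 2: 7, 6, 4, 3, 1, 5, 2
d = r₁ − r₂: -6, -1, 0, -1, 6, -2, 4
d²: 36, 1, 0, 1, 36, 4, 16; Σd² = 94
ρ = 1 − 6·94/(7·48) = 1 − 564/336 = -0.679

-0.679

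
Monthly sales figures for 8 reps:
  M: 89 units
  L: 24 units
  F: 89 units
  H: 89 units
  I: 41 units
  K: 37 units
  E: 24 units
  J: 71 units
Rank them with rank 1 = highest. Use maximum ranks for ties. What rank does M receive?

3

Sorted (descending): 89, 89, 89, 71, 41, 37, 24, 24
The 3 values of 89 occupy positions 1–3 → each gets rank 3.
The 2 values of 24 occupy positions 7–8 → each gets rank 8.
M has value 89 units → rank 3.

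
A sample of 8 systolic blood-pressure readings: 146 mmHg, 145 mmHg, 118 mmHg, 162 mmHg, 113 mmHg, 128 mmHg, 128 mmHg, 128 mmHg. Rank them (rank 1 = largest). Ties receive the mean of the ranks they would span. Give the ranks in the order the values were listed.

2, 3, 7, 1, 8, 5, 5, 5

Sorted (descending): 162, 146, 145, 128, 128, 128, 118, 113
The 3 values of 128 occupy positions 4–6 → average rank 5.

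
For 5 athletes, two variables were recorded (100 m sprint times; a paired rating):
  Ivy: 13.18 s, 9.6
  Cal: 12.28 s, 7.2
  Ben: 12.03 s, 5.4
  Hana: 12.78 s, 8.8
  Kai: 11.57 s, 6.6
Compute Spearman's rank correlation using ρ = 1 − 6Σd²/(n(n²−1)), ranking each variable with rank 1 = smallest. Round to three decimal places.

Ranks of variable 1: 5, 3, 2, 4, 1
Ranks of variable 2: 5, 3, 1, 4, 2
d = r₁ − r₂: 0, 0, 1, 0, -1
d²: 0, 0, 1, 0, 1; Σd² = 2
ρ = 1 − 6·2/(5·24) = 1 − 12/120 = 0.900

0.900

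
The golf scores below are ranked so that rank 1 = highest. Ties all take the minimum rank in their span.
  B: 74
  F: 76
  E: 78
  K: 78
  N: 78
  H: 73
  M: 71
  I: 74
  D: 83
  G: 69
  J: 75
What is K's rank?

Sorted (descending): 83, 78, 78, 78, 76, 75, 74, 74, 73, 71, 69
The 3 values of 78 occupy positions 2–4 → each gets rank 2.
The 2 values of 74 occupy positions 7–8 → each gets rank 7.
K has value 78 → rank 2.

2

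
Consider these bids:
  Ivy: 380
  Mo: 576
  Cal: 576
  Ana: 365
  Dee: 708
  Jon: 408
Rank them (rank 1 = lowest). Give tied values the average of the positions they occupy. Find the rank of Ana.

1

Sorted (ascending): 365, 380, 408, 576, 576, 708
The 2 values of 576 occupy positions 4–5 → average rank (4+5)/2 = 4.5.
Ana has value 365 → rank 1.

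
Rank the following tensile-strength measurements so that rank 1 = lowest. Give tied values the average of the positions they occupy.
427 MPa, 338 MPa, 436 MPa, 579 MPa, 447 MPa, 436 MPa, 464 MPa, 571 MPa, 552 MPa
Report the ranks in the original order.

2, 1, 3.5, 9, 5, 3.5, 6, 8, 7

Sorted (ascending): 338, 427, 436, 436, 447, 464, 552, 571, 579
The 2 values of 436 occupy positions 3–4 → average rank (3+4)/2 = 3.5.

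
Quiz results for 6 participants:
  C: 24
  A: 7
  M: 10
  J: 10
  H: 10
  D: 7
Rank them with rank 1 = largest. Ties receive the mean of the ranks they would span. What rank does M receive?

Sorted (descending): 24, 10, 10, 10, 7, 7
The 3 values of 10 occupy positions 2–4 → average rank 3.
The 2 values of 7 occupy positions 5–6 → average rank (5+6)/2 = 5.5.
M has value 10 → rank 3.

3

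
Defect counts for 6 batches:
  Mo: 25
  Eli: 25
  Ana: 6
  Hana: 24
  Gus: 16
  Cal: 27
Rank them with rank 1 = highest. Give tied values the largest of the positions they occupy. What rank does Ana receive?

6

Sorted (descending): 27, 25, 25, 24, 16, 6
The 2 values of 25 occupy positions 2–3 → each gets rank 3.
Ana has value 6 → rank 6.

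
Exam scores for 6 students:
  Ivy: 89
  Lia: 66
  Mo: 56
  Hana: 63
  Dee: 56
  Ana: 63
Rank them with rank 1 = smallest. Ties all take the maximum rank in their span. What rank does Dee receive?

Sorted (ascending): 56, 56, 63, 63, 66, 89
The 2 values of 56 occupy positions 1–2 → each gets rank 2.
The 2 values of 63 occupy positions 3–4 → each gets rank 4.
Dee has value 56 → rank 2.

2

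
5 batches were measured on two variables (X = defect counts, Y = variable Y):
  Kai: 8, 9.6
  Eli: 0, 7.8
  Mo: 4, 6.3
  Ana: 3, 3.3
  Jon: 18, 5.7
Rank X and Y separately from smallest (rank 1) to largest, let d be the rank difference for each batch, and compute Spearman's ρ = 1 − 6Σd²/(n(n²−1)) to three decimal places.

Ranks of variable 1: 4, 1, 3, 2, 5
Ranks of variable 2: 5, 4, 3, 1, 2
d = r₁ − r₂: -1, -3, 0, 1, 3
d²: 1, 9, 0, 1, 9; Σd² = 20
ρ = 1 − 6·20/(5·24) = 1 − 120/120 = 0.000

0.000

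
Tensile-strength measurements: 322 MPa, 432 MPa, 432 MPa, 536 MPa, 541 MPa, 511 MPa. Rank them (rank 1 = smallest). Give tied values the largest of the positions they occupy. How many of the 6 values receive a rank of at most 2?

Sorted (ascending): 322, 432, 432, 511, 536, 541
The 2 values of 432 occupy positions 2–3 → each gets rank 3.
Ranks ≤ 2: {1} → 1 value.

1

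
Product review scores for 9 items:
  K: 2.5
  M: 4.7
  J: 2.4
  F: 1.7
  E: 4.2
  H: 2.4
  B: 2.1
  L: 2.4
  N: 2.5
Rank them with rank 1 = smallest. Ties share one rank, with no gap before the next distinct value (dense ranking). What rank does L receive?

Sorted (ascending): 1.7, 2.1, 2.4, 2.4, 2.4, 2.5, 2.5, 4.2, 4.7
The 3 values of 2.4 share dense rank 3.
The 2 values of 2.5 share dense rank 4.
Remaining distinct values take the next consecutive integers.
L has value 2.4 → rank 3.

3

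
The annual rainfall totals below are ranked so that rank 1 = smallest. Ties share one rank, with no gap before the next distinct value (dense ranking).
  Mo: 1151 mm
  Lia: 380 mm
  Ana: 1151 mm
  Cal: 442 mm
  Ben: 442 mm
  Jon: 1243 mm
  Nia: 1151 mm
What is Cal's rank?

Sorted (ascending): 380, 442, 442, 1151, 1151, 1151, 1243
The 2 values of 442 share dense rank 2.
The 3 values of 1151 share dense rank 3.
Remaining distinct values take the next consecutive integers.
Cal has value 442 mm → rank 2.

2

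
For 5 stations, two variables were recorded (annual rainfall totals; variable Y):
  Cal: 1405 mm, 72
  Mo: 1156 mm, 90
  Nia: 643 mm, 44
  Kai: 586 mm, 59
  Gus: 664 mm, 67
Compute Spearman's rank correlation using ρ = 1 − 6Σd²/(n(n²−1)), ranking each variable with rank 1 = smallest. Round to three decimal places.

0.800

Ranks of variable 1: 5, 4, 2, 1, 3
Ranks of variable 2: 4, 5, 1, 2, 3
d = r₁ − r₂: 1, -1, 1, -1, 0
d²: 1, 1, 1, 1, 0; Σd² = 4
ρ = 1 − 6·4/(5·24) = 1 − 24/120 = 0.800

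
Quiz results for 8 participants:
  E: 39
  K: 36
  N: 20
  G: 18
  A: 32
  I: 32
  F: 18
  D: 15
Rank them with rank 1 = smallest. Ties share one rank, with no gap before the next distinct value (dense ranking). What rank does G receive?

Sorted (ascending): 15, 18, 18, 20, 32, 32, 36, 39
The 2 values of 18 share dense rank 2.
The 2 values of 32 share dense rank 4.
Remaining distinct values take the next consecutive integers.
G has value 18 → rank 2.

2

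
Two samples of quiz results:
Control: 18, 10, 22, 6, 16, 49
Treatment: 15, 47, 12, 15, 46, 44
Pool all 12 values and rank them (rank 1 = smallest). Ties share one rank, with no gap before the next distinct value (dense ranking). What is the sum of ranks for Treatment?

38

Sorted (ascending): 6, 10, 12, 15, 15, 16, 18, 22, 44, 46, 47, 49
The 2 values of 15 share dense rank 4.
Remaining distinct values take the next consecutive integers.
Treatment values → pooled ranks: 15→4, 47→10, 12→3, 15→4, 46→9, 44→8
Rank sum = 4 + 10 + 3 + 4 + 9 + 8 = 38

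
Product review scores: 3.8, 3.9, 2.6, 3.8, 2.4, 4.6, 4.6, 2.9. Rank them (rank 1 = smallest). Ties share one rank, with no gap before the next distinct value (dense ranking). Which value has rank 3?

Sorted (ascending): 2.4, 2.6, 2.9, 3.8, 3.8, 3.9, 4.6, 4.6
The 2 values of 3.8 share dense rank 4.
The 2 values of 4.6 share dense rank 6.
Remaining distinct values take the next consecutive integers.
Rank 3 → value 2.9.

2.9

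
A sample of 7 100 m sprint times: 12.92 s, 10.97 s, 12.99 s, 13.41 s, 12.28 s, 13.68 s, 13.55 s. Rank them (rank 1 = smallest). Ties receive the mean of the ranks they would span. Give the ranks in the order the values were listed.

3, 1, 4, 5, 2, 7, 6

Sorted (ascending): 10.97, 12.28, 12.92, 12.99, 13.41, 13.55, 13.68
No ties — each value takes its position as its rank.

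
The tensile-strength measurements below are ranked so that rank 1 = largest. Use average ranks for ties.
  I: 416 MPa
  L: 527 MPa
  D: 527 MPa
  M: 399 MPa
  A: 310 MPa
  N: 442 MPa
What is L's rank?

Sorted (descending): 527, 527, 442, 416, 399, 310
The 2 values of 527 occupy positions 1–2 → average rank (1+2)/2 = 1.5.
L has value 527 MPa → rank 1.5.

1.5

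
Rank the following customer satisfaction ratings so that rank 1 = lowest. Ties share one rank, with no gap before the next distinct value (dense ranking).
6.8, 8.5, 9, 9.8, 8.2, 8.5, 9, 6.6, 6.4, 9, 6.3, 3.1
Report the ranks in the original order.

Sorted (ascending): 3.1, 6.3, 6.4, 6.6, 6.8, 8.2, 8.5, 8.5, 9, 9, 9, 9.8
The 2 values of 8.5 share dense rank 7.
The 3 values of 9 share dense rank 8.
Remaining distinct values take the next consecutive integers.

5, 7, 8, 9, 6, 7, 8, 4, 3, 8, 2, 1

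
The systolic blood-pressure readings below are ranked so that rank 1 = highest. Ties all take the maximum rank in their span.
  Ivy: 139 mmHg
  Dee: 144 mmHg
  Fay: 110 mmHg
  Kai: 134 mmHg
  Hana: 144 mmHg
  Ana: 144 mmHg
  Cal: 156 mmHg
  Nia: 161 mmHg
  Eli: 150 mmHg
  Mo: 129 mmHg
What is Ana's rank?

Sorted (descending): 161, 156, 150, 144, 144, 144, 139, 134, 129, 110
The 3 values of 144 occupy positions 4–6 → each gets rank 6.
Ana has value 144 mmHg → rank 6.

6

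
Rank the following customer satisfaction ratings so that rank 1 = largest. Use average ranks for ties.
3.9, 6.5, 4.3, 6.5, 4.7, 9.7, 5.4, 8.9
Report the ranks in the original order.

8, 3.5, 7, 3.5, 6, 1, 5, 2

Sorted (descending): 9.7, 8.9, 6.5, 6.5, 5.4, 4.7, 4.3, 3.9
The 2 values of 6.5 occupy positions 3–4 → average rank (3+4)/2 = 3.5.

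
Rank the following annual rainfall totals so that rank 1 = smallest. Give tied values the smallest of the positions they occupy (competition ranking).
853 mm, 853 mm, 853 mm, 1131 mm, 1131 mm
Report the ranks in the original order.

Sorted (ascending): 853, 853, 853, 1131, 1131
The 3 values of 853 occupy positions 1–3 → each gets rank 1.
The 2 values of 1131 occupy positions 4–5 → each gets rank 4.

1, 1, 1, 4, 4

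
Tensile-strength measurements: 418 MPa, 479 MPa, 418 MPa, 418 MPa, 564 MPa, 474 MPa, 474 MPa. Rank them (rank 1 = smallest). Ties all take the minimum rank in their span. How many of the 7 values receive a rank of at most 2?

3

Sorted (ascending): 418, 418, 418, 474, 474, 479, 564
The 3 values of 418 occupy positions 1–3 → each gets rank 1.
The 2 values of 474 occupy positions 4–5 → each gets rank 4.
Ranks ≤ 2: {1, 1, 1} → 3 values.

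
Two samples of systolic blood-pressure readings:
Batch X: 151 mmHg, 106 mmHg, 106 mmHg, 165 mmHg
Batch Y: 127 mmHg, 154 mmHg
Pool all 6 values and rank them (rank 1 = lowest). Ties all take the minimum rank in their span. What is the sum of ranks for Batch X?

12

Sorted (ascending): 106, 106, 127, 151, 154, 165
The 2 values of 106 occupy positions 1–2 → each gets rank 1.
Batch X values → pooled ranks: 151→4, 106→1, 106→1, 165→6
Rank sum = 4 + 1 + 1 + 6 = 12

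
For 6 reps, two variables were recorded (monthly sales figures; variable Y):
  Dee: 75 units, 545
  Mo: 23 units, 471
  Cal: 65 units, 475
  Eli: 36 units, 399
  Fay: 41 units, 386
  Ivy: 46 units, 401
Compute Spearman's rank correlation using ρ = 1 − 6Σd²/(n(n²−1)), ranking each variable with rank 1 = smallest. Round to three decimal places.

Ranks of variable 1: 6, 1, 5, 2, 3, 4
Ranks of variable 2: 6, 4, 5, 2, 1, 3
d = r₁ − r₂: 0, -3, 0, 0, 2, 1
d²: 0, 9, 0, 0, 4, 1; Σd² = 14
ρ = 1 − 6·14/(6·35) = 1 − 84/210 = 0.600

0.600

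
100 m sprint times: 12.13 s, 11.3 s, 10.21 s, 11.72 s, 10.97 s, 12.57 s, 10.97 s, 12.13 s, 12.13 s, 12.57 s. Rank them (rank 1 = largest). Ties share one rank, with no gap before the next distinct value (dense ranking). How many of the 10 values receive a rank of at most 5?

Sorted (descending): 12.57, 12.57, 12.13, 12.13, 12.13, 11.72, 11.3, 10.97, 10.97, 10.21
The 2 values of 12.57 share dense rank 1.
The 3 values of 12.13 share dense rank 2.
The 2 values of 10.97 share dense rank 5.
Remaining distinct values take the next consecutive integers.
Ranks ≤ 5: {1, 1, 2, 2, 2, 3, 4, 5, 5} → 9 values.

9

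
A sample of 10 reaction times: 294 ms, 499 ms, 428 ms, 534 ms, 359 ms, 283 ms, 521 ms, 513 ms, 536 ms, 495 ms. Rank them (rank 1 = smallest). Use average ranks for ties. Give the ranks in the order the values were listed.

Sorted (ascending): 283, 294, 359, 428, 495, 499, 513, 521, 534, 536
No ties — each value takes its position as its rank.

2, 6, 4, 9, 3, 1, 8, 7, 10, 5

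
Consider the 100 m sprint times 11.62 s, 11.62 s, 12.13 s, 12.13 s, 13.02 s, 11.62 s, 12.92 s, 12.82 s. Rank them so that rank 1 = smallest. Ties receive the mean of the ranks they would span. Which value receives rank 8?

Sorted (ascending): 11.62, 11.62, 11.62, 12.13, 12.13, 12.82, 12.92, 13.02
The 3 values of 11.62 occupy positions 1–3 → average rank 2.
The 2 values of 12.13 occupy positions 4–5 → average rank (4+5)/2 = 4.5.
Rank 8 → value 13.02.

13.02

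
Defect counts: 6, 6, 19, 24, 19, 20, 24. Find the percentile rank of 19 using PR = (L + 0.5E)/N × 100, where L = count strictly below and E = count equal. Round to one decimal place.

N = 7.
Strictly below 19: 2. Equal to 19: 2.
PR = (2 + 0.5·2)/7 × 100 = 42.9

42.9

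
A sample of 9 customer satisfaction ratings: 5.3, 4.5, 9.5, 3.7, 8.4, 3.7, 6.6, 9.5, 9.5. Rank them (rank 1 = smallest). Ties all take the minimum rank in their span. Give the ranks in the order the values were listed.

Sorted (ascending): 3.7, 3.7, 4.5, 5.3, 6.6, 8.4, 9.5, 9.5, 9.5
The 2 values of 3.7 occupy positions 1–2 → each gets rank 1.
The 3 values of 9.5 occupy positions 7–9 → each gets rank 7.

4, 3, 7, 1, 6, 1, 5, 7, 7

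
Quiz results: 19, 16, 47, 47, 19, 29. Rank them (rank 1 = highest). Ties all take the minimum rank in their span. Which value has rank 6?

16

Sorted (descending): 47, 47, 29, 19, 19, 16
The 2 values of 47 occupy positions 1–2 → each gets rank 1.
The 2 values of 19 occupy positions 4–5 → each gets rank 4.
Rank 6 → value 16.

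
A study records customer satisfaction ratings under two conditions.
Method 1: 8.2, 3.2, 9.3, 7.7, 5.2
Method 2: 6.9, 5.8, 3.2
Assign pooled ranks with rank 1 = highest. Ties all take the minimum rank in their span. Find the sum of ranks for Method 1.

Sorted (descending): 9.3, 8.2, 7.7, 6.9, 5.8, 5.2, 3.2, 3.2
The 2 values of 3.2 occupy positions 7–8 → each gets rank 7.
Method 1 values → pooled ranks: 8.2→2, 3.2→7, 9.3→1, 7.7→3, 5.2→6
Rank sum = 2 + 7 + 1 + 3 + 6 = 19

19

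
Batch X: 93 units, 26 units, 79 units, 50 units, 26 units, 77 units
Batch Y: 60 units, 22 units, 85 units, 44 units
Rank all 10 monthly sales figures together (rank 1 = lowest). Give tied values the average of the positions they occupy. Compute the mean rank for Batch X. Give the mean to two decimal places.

Sorted (ascending): 22, 26, 26, 44, 50, 60, 77, 79, 85, 93
The 2 values of 26 occupy positions 2–3 → average rank (2+3)/2 = 2.5.
Batch X values → pooled ranks: 93→10, 26→2.5, 79→8, 50→5, 26→2.5, 77→7
Mean rank = (10 + 2.5 + 8 + 5 + 2.5 + 7) / 6 = 5.83

5.83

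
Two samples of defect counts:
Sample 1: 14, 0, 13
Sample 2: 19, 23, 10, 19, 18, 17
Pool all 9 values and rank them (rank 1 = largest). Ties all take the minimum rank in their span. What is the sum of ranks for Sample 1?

22

Sorted (descending): 23, 19, 19, 18, 17, 14, 13, 10, 0
The 2 values of 19 occupy positions 2–3 → each gets rank 2.
Sample 1 values → pooled ranks: 14→6, 0→9, 13→7
Rank sum = 6 + 9 + 7 = 22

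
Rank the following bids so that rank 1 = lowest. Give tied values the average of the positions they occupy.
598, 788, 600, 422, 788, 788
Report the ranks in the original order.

2, 5, 3, 1, 5, 5

Sorted (ascending): 422, 598, 600, 788, 788, 788
The 3 values of 788 occupy positions 4–6 → average rank 5.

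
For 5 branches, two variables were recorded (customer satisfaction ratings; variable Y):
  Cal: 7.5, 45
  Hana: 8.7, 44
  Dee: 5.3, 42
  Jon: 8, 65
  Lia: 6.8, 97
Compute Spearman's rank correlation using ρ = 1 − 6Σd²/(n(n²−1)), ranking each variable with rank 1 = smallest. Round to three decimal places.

Ranks of variable 1: 3, 5, 1, 4, 2
Ranks of variable 2: 3, 2, 1, 4, 5
d = r₁ − r₂: 0, 3, 0, 0, -3
d²: 0, 9, 0, 0, 9; Σd² = 18
ρ = 1 − 6·18/(5·24) = 1 − 108/120 = 0.100

0.100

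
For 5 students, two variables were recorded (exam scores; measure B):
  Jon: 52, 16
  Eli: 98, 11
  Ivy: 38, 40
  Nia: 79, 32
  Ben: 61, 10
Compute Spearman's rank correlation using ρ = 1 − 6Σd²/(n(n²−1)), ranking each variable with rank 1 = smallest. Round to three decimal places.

Ranks of variable 1: 2, 5, 1, 4, 3
Ranks of variable 2: 3, 2, 5, 4, 1
d = r₁ − r₂: -1, 3, -4, 0, 2
d²: 1, 9, 16, 0, 4; Σd² = 30
ρ = 1 − 6·30/(5·24) = 1 − 180/120 = -0.500

-0.500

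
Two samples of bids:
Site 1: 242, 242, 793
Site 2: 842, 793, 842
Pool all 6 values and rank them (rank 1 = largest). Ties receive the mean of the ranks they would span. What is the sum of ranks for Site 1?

Sorted (descending): 842, 842, 793, 793, 242, 242
The 2 values of 842 occupy positions 1–2 → average rank (1+2)/2 = 1.5.
The 2 values of 793 occupy positions 3–4 → average rank (3+4)/2 = 3.5.
The 2 values of 242 occupy positions 5–6 → average rank (5+6)/2 = 5.5.
Site 1 values → pooled ranks: 242→5.5, 242→5.5, 793→3.5
Rank sum = 5.5 + 5.5 + 3.5 = 14.5

14.5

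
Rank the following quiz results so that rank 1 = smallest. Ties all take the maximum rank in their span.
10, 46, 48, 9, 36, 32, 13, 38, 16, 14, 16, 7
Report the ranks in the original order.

Sorted (ascending): 7, 9, 10, 13, 14, 16, 16, 32, 36, 38, 46, 48
The 2 values of 16 occupy positions 6–7 → each gets rank 7.

3, 11, 12, 2, 9, 8, 4, 10, 7, 5, 7, 1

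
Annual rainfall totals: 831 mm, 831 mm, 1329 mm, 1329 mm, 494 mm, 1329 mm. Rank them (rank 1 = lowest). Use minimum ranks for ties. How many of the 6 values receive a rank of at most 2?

3

Sorted (ascending): 494, 831, 831, 1329, 1329, 1329
The 2 values of 831 occupy positions 2–3 → each gets rank 2.
The 3 values of 1329 occupy positions 4–6 → each gets rank 4.
Ranks ≤ 2: {1, 2, 2} → 3 values.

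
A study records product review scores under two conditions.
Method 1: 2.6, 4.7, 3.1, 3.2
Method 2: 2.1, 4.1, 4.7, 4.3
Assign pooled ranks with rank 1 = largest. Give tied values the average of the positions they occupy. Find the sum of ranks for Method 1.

19.5

Sorted (descending): 4.7, 4.7, 4.3, 4.1, 3.2, 3.1, 2.6, 2.1
The 2 values of 4.7 occupy positions 1–2 → average rank (1+2)/2 = 1.5.
Method 1 values → pooled ranks: 2.6→7, 4.7→1.5, 3.1→6, 3.2→5
Rank sum = 7 + 1.5 + 6 + 5 = 19.5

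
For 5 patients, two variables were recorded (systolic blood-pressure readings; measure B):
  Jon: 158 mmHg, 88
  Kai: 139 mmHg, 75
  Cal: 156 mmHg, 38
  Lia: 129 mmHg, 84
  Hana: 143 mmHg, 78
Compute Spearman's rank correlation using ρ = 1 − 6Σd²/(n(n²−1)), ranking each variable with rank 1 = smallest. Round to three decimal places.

Ranks of variable 1: 5, 2, 4, 1, 3
Ranks of variable 2: 5, 2, 1, 4, 3
d = r₁ − r₂: 0, 0, 3, -3, 0
d²: 0, 0, 9, 9, 0; Σd² = 18
ρ = 1 − 6·18/(5·24) = 1 − 108/120 = 0.100

0.100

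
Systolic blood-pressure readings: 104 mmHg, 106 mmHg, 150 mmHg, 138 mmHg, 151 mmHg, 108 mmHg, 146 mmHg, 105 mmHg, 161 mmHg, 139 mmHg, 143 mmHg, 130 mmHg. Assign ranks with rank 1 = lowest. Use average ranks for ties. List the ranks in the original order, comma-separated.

Sorted (ascending): 104, 105, 106, 108, 130, 138, 139, 143, 146, 150, 151, 161
No ties — each value takes its position as its rank.

1, 3, 10, 6, 11, 4, 9, 2, 12, 7, 8, 5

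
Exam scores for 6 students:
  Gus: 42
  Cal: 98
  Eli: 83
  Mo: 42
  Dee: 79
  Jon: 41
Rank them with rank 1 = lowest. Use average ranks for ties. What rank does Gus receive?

Sorted (ascending): 41, 42, 42, 79, 83, 98
The 2 values of 42 occupy positions 2–3 → average rank (2+3)/2 = 2.5.
Gus has value 42 → rank 2.5.

2.5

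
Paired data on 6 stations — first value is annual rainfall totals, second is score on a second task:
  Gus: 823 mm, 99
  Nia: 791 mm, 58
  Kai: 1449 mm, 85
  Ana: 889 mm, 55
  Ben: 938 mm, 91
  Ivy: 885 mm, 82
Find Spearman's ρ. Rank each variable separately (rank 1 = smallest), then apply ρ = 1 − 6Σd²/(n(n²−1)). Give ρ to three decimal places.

0.143

Ranks of variable 1: 2, 1, 6, 4, 5, 3
Ranks of variable 2: 6, 2, 4, 1, 5, 3
d = r₁ − r₂: -4, -1, 2, 3, 0, 0
d²: 16, 1, 4, 9, 0, 0; Σd² = 30
ρ = 1 − 6·30/(6·35) = 1 − 180/210 = 0.143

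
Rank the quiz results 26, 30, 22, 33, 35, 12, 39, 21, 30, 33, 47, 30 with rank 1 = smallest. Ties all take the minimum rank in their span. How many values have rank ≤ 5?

7

Sorted (ascending): 12, 21, 22, 26, 30, 30, 30, 33, 33, 35, 39, 47
The 3 values of 30 occupy positions 5–7 → each gets rank 5.
The 2 values of 33 occupy positions 8–9 → each gets rank 8.
Ranks ≤ 5: {1, 2, 3, 4, 5, 5, 5} → 7 values.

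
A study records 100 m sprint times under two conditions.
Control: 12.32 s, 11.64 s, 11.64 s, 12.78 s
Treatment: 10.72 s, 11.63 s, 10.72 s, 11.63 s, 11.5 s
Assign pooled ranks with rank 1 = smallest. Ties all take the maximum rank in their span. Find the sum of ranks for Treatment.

17

Sorted (ascending): 10.72, 10.72, 11.5, 11.63, 11.63, 11.64, 11.64, 12.32, 12.78
The 2 values of 10.72 occupy positions 1–2 → each gets rank 2.
The 2 values of 11.63 occupy positions 4–5 → each gets rank 5.
The 2 values of 11.64 occupy positions 6–7 → each gets rank 7.
Treatment values → pooled ranks: 10.72→2, 11.63→5, 10.72→2, 11.63→5, 11.5→3
Rank sum = 2 + 5 + 2 + 5 + 3 = 17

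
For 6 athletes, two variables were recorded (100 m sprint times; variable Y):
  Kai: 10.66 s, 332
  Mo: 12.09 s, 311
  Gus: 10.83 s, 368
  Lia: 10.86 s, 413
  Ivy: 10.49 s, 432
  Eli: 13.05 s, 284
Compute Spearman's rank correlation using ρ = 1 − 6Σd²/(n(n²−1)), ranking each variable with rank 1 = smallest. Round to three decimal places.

-0.771

Ranks of variable 1: 2, 5, 3, 4, 1, 6
Ranks of variable 2: 3, 2, 4, 5, 6, 1
d = r₁ − r₂: -1, 3, -1, -1, -5, 5
d²: 1, 9, 1, 1, 25, 25; Σd² = 62
ρ = 1 − 6·62/(6·35) = 1 − 372/210 = -0.771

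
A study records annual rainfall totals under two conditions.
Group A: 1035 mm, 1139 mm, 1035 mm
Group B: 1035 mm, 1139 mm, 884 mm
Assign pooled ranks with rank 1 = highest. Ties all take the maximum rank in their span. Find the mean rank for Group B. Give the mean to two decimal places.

Sorted (descending): 1139, 1139, 1035, 1035, 1035, 884
The 2 values of 1139 occupy positions 1–2 → each gets rank 2.
The 3 values of 1035 occupy positions 3–5 → each gets rank 5.
Group B values → pooled ranks: 1035→5, 1139→2, 884→6
Mean rank = (5 + 2 + 6) / 3 = 4.33

4.33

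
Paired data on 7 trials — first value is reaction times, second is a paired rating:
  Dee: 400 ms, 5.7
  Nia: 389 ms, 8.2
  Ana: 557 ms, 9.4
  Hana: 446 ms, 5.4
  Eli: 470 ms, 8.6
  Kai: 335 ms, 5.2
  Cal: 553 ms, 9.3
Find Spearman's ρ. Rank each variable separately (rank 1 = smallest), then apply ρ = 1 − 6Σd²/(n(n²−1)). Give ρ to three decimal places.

0.857

Ranks of variable 1: 3, 2, 7, 4, 5, 1, 6
Ranks of variable 2: 3, 4, 7, 2, 5, 1, 6
d = r₁ − r₂: 0, -2, 0, 2, 0, 0, 0
d²: 0, 4, 0, 4, 0, 0, 0; Σd² = 8
ρ = 1 − 6·8/(7·48) = 1 − 48/336 = 0.857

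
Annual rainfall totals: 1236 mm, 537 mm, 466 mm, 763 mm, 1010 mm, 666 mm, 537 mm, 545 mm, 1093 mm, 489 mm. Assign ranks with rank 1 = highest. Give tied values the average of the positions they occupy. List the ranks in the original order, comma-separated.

Sorted (descending): 1236, 1093, 1010, 763, 666, 545, 537, 537, 489, 466
The 2 values of 537 occupy positions 7–8 → average rank (7+8)/2 = 7.5.

1, 7.5, 10, 4, 3, 5, 7.5, 6, 2, 9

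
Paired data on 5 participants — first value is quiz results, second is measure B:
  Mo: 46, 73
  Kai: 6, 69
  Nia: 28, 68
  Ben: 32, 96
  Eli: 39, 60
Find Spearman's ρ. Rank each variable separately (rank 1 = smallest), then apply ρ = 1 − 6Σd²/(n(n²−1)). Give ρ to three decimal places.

Ranks of variable 1: 5, 1, 2, 3, 4
Ranks of variable 2: 4, 3, 2, 5, 1
d = r₁ − r₂: 1, -2, 0, -2, 3
d²: 1, 4, 0, 4, 9; Σd² = 18
ρ = 1 − 6·18/(5·24) = 1 − 108/120 = 0.100

0.100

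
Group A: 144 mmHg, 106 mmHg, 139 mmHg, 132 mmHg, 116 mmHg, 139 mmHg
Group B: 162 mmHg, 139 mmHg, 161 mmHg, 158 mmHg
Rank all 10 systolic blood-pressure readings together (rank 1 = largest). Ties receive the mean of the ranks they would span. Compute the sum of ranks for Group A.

Sorted (descending): 162, 161, 158, 144, 139, 139, 139, 132, 116, 106
The 3 values of 139 occupy positions 5–7 → average rank 6.
Group A values → pooled ranks: 144→4, 106→10, 139→6, 132→8, 116→9, 139→6
Rank sum = 4 + 10 + 6 + 8 + 9 + 6 = 43

43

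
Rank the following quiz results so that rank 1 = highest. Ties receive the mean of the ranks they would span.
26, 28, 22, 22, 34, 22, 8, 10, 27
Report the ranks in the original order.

Sorted (descending): 34, 28, 27, 26, 22, 22, 22, 10, 8
The 3 values of 22 occupy positions 5–7 → average rank 6.

4, 2, 6, 6, 1, 6, 9, 8, 3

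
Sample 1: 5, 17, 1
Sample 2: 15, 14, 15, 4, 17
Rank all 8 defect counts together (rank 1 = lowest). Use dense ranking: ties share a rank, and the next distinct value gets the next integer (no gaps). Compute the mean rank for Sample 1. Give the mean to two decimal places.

3.33

Sorted (ascending): 1, 4, 5, 14, 15, 15, 17, 17
The 2 values of 15 share dense rank 5.
The 2 values of 17 share dense rank 6.
Remaining distinct values take the next consecutive integers.
Sample 1 values → pooled ranks: 5→3, 17→6, 1→1
Mean rank = (3 + 6 + 1) / 3 = 3.33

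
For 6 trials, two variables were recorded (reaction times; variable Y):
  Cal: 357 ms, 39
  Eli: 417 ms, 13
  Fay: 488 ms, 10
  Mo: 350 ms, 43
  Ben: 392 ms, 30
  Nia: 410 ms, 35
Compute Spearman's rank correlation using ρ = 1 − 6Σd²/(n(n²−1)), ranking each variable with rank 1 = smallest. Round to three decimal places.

Ranks of variable 1: 2, 5, 6, 1, 3, 4
Ranks of variable 2: 5, 2, 1, 6, 3, 4
d = r₁ − r₂: -3, 3, 5, -5, 0, 0
d²: 9, 9, 25, 25, 0, 0; Σd² = 68
ρ = 1 − 6·68/(6·35) = 1 − 408/210 = -0.943

-0.943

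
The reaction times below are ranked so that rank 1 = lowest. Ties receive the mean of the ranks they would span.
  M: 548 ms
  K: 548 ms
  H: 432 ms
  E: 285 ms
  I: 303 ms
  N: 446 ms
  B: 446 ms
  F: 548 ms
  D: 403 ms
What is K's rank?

Sorted (ascending): 285, 303, 403, 432, 446, 446, 548, 548, 548
The 2 values of 446 occupy positions 5–6 → average rank (5+6)/2 = 5.5.
The 3 values of 548 occupy positions 7–9 → average rank 8.
K has value 548 ms → rank 8.

8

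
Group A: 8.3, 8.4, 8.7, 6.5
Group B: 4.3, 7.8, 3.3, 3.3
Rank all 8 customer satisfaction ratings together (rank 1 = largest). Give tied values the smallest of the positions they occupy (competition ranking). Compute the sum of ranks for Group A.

Sorted (descending): 8.7, 8.4, 8.3, 7.8, 6.5, 4.3, 3.3, 3.3
The 2 values of 3.3 occupy positions 7–8 → each gets rank 7.
Group A values → pooled ranks: 8.3→3, 8.4→2, 8.7→1, 6.5→5
Rank sum = 3 + 2 + 1 + 5 = 11

11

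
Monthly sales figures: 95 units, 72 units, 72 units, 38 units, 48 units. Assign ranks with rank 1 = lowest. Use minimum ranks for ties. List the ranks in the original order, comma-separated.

5, 3, 3, 1, 2

Sorted (ascending): 38, 48, 72, 72, 95
The 2 values of 72 occupy positions 3–4 → each gets rank 3.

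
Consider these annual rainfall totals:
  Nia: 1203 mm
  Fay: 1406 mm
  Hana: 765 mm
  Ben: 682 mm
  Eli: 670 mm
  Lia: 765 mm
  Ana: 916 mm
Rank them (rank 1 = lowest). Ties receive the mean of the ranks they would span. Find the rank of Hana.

Sorted (ascending): 670, 682, 765, 765, 916, 1203, 1406
The 2 values of 765 occupy positions 3–4 → average rank (3+4)/2 = 3.5.
Hana has value 765 mm → rank 3.5.

3.5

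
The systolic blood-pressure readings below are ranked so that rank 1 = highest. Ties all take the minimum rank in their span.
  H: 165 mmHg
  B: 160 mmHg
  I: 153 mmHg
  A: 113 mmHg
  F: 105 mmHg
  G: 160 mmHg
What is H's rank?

1

Sorted (descending): 165, 160, 160, 153, 113, 105
The 2 values of 160 occupy positions 2–3 → each gets rank 2.
H has value 165 mmHg → rank 1.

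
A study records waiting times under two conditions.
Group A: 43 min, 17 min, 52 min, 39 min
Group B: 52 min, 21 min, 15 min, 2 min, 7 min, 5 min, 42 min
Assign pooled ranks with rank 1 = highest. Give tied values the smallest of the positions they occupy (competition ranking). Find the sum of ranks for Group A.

16

Sorted (descending): 52, 52, 43, 42, 39, 21, 17, 15, 7, 5, 2
The 2 values of 52 occupy positions 1–2 → each gets rank 1.
Group A values → pooled ranks: 43→3, 17→7, 52→1, 39→5
Rank sum = 3 + 7 + 1 + 5 = 16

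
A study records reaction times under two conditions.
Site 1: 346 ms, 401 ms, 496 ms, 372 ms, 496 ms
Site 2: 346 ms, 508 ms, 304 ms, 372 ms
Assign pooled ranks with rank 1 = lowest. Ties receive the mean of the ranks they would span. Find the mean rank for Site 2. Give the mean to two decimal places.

Sorted (ascending): 304, 346, 346, 372, 372, 401, 496, 496, 508
The 2 values of 346 occupy positions 2–3 → average rank (2+3)/2 = 2.5.
The 2 values of 372 occupy positions 4–5 → average rank (4+5)/2 = 4.5.
The 2 values of 496 occupy positions 7–8 → average rank (7+8)/2 = 7.5.
Site 2 values → pooled ranks: 346→2.5, 508→9, 304→1, 372→4.5
Mean rank = (2.5 + 9 + 1 + 4.5) / 4 = 4.25

4.25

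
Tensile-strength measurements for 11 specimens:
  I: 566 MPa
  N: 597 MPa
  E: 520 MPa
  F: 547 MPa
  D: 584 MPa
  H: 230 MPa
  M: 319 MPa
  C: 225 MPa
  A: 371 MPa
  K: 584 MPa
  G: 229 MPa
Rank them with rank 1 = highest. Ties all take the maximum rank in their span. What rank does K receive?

Sorted (descending): 597, 584, 584, 566, 547, 520, 371, 319, 230, 229, 225
The 2 values of 584 occupy positions 2–3 → each gets rank 3.
K has value 584 MPa → rank 3.

3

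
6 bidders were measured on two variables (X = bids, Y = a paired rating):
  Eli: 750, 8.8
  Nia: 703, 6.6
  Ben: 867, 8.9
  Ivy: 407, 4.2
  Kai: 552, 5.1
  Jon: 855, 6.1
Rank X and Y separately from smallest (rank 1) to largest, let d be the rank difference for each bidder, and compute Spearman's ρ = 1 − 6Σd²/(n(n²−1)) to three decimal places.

Ranks of variable 1: 4, 3, 6, 1, 2, 5
Ranks of variable 2: 5, 4, 6, 1, 2, 3
d = r₁ − r₂: -1, -1, 0, 0, 0, 2
d²: 1, 1, 0, 0, 0, 4; Σd² = 6
ρ = 1 − 6·6/(6·35) = 1 − 36/210 = 0.829

0.829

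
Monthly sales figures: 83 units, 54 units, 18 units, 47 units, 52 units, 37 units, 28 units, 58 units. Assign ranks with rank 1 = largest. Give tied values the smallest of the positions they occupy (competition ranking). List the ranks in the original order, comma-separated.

1, 3, 8, 5, 4, 6, 7, 2

Sorted (descending): 83, 58, 54, 52, 47, 37, 28, 18
No ties — each value takes its position as its rank.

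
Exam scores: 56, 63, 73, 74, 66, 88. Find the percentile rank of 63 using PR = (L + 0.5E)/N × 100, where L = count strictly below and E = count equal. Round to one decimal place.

N = 6.
Strictly below 63: 1. Equal to 63: 1.
PR = (1 + 0.5·1)/6 × 100 = 25.0

25.0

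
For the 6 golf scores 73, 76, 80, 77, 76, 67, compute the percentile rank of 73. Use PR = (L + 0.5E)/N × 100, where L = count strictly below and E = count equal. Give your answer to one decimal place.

25.0

N = 6.
Strictly below 73: 1. Equal to 73: 1.
PR = (1 + 0.5·1)/6 × 100 = 25.0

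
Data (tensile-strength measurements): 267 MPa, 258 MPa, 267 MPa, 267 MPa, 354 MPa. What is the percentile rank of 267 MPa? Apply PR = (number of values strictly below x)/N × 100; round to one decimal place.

N = 5.
Strictly below 267: 1. Equal to 267: 3.
PR = 1/5 × 100 = 20.0

20.0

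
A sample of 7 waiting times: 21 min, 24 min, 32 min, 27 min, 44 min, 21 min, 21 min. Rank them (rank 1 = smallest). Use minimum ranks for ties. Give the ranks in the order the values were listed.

Sorted (ascending): 21, 21, 21, 24, 27, 32, 44
The 3 values of 21 occupy positions 1–3 → each gets rank 1.

1, 4, 6, 5, 7, 1, 1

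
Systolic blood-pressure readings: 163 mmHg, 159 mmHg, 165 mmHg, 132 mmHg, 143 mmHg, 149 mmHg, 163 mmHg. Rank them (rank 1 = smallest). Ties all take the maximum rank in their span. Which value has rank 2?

Sorted (ascending): 132, 143, 149, 159, 163, 163, 165
The 2 values of 163 occupy positions 5–6 → each gets rank 6.
Rank 2 → value 143.

143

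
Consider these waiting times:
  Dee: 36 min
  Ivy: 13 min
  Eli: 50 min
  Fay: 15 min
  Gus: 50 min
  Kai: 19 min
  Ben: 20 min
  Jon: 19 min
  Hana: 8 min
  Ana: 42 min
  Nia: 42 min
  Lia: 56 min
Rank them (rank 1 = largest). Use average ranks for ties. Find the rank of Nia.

Sorted (descending): 56, 50, 50, 42, 42, 36, 20, 19, 19, 15, 13, 8
The 2 values of 50 occupy positions 2–3 → average rank (2+3)/2 = 2.5.
The 2 values of 42 occupy positions 4–5 → average rank (4+5)/2 = 4.5.
The 2 values of 19 occupy positions 8–9 → average rank (8+9)/2 = 8.5.
Nia has value 42 min → rank 4.5.

4.5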